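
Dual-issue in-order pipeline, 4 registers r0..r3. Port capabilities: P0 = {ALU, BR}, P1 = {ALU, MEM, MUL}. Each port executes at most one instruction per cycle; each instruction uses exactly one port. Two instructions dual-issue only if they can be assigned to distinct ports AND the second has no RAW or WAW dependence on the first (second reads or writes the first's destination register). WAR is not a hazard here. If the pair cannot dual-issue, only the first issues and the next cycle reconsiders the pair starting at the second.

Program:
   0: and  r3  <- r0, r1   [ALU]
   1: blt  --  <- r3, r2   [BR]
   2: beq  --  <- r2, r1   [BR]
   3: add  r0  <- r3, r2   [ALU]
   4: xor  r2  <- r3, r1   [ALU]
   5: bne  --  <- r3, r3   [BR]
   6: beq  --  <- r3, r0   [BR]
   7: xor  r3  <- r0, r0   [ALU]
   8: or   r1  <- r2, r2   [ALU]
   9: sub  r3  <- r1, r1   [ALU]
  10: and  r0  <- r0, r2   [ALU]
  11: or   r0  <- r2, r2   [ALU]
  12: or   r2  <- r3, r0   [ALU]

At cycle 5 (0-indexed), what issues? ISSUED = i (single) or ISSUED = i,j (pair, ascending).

t=0 i0:and.ALU ; RAW r3
t=1 i1:blt.BR ; no-port BR/BR
t=2 i2/i3:beq.BR add.ALU ; dual
t=3 i4/i5:xor.ALU bne.BR ; dual
t=4 i6/i7:beq.BR xor.ALU ; dual
t=5 i8:or.ALU ; RAW r1
t=6 i9/i10:sub.ALU and.ALU ; dual
t=7 i11:or.ALU ; RAW r0
t=8 i12:or.ALU ; tail

ISSUED = 8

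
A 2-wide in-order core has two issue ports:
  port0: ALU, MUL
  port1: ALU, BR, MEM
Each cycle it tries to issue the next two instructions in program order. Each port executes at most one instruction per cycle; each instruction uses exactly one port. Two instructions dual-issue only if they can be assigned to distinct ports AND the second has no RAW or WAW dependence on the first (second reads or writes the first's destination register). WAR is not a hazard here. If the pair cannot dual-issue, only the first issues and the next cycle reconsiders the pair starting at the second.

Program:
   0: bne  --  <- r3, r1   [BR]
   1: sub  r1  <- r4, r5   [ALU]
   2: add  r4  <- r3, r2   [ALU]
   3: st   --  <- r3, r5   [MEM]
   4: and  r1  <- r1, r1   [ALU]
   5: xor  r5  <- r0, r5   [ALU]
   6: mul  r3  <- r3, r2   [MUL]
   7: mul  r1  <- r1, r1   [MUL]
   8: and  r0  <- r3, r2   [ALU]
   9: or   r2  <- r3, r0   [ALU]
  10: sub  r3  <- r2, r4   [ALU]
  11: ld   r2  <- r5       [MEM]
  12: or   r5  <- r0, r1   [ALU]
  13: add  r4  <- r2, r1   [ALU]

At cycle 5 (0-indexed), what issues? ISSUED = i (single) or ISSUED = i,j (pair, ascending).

0. bne.BR sub.ALU @i0+i1  | dual
1. add.ALU st.MEM @i2+i3  | dual
2. and.ALU xor.ALU @i4+i5  | dual
3. mul.MUL @i6  | no-port MUL/MUL
4. mul.MUL and.ALU @i7+i8  | dual
5. or.ALU @i9  | RAW r2
6. sub.ALU ld.MEM @i10+i11  | dual
7. or.ALU add.ALU @i12+i13  | dual

ISSUED = 9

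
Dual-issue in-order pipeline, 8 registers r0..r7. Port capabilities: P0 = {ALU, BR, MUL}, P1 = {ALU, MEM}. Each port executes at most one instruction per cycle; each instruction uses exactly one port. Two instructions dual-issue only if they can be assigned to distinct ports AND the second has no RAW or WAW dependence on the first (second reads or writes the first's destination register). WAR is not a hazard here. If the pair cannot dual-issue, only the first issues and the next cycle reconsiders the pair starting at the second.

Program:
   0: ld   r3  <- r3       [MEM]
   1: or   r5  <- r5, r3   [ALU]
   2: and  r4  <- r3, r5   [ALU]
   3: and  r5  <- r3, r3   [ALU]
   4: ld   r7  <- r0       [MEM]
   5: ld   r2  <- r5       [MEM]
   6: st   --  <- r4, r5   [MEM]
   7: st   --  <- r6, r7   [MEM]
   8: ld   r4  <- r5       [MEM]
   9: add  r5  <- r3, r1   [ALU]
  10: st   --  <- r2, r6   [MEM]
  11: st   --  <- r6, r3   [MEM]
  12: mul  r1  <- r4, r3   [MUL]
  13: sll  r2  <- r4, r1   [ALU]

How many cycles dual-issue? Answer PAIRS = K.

#0 head=0: ld i0 RAW r3
#1 head=1: or i1 RAW r5
#2 head=2: and+and i2/i3 dual
#3 head=4: ld i4 no-port MEM/MEM
#4 head=5: ld i5 no-port MEM/MEM
#5 head=6: st i6 no-port MEM/MEM
#6 head=7: st i7 no-port MEM/MEM
#7 head=8: ld+add i8/i9 dual
#8 head=10: st i10 no-port MEM/MEM
#9 head=11: st+mul i11/i12 dual
#10 head=13: sll i13 tail

PAIRS = 3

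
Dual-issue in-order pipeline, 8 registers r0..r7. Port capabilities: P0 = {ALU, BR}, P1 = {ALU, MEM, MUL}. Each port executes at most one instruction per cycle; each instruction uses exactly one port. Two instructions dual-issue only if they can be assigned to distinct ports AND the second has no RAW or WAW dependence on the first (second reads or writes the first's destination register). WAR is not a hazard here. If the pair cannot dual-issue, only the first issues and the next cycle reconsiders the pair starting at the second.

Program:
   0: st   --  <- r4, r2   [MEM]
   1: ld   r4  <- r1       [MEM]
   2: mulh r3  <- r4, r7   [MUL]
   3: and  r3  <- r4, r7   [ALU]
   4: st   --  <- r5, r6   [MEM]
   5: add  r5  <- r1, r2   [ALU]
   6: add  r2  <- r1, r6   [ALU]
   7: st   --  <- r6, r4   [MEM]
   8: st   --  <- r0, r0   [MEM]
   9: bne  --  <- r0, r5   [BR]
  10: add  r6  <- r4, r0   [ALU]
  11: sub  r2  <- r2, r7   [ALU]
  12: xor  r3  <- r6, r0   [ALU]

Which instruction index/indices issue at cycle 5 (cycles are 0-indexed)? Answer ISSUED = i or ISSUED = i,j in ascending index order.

  cy0 -> i0 (st.MEM) no-port MEM/MEM
  cy1 -> i1 (ld.MEM) no-port MEM/MUL
  cy2 -> i2 (mulh.MUL) WAW r3
  cy3 -> i3/i4 (and.ALU;st.MEM) dual
  cy4 -> i5/i6 (add.ALU;add.ALU) dual
  cy5 -> i7 (st.MEM) no-port MEM/MEM
  cy6 -> i8/i9 (st.MEM;bne.BR) dual
  cy7 -> i10/i11 (add.ALU;sub.ALU) dual
  cy8 -> i12 (xor.ALU) tail

ISSUED = 7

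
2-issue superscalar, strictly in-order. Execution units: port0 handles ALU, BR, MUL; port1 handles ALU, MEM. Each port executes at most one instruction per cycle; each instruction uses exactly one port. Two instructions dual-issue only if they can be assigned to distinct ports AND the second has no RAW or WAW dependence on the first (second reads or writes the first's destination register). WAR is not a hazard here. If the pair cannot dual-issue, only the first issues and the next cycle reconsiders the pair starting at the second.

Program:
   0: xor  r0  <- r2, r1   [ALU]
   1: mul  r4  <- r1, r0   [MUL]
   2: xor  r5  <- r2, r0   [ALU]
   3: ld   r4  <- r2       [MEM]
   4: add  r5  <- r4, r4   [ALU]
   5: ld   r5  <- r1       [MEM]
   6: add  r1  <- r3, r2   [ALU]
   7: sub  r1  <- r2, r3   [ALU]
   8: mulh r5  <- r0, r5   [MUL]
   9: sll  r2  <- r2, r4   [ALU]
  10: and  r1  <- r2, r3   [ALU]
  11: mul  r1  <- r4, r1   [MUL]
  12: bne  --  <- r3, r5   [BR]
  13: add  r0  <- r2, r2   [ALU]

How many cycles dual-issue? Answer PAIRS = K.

t=0 i0:xor ; RAW r0
t=1 i1&i2:mul;xor ; dual
t=2 i3:ld ; RAW r4
t=3 i4:add ; WAW r5
t=4 i5&i6:ld;add ; dual
t=5 i7&i8:sub;mulh ; dual
t=6 i9:sll ; RAW r2
t=7 i10:and ; RAW+WAW r1
t=8 i11:mul ; no-port MUL/BR
t=9 i12&i13:bne;add ; dual

PAIRS = 4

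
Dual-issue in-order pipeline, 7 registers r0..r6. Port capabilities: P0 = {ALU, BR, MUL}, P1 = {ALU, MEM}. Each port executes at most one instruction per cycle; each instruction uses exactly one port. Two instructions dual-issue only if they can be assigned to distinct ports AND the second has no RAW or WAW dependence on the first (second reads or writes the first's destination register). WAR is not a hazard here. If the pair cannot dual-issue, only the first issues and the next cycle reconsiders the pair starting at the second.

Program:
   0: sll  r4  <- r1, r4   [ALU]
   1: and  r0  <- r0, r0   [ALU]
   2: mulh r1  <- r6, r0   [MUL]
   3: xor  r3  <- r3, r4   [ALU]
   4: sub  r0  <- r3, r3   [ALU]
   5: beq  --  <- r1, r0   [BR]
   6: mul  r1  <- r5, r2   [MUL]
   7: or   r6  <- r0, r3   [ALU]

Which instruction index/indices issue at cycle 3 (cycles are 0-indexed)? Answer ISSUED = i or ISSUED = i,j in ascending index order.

c0: i0/i1 sll/and  2-wide
c1: i2/i3 mulh/xor  2-wide
c2: i4 sub  RAW r0
c3: i5 beq  no-port BR/MUL
c4: i6/i7 mul/or  2-wide

ISSUED = 5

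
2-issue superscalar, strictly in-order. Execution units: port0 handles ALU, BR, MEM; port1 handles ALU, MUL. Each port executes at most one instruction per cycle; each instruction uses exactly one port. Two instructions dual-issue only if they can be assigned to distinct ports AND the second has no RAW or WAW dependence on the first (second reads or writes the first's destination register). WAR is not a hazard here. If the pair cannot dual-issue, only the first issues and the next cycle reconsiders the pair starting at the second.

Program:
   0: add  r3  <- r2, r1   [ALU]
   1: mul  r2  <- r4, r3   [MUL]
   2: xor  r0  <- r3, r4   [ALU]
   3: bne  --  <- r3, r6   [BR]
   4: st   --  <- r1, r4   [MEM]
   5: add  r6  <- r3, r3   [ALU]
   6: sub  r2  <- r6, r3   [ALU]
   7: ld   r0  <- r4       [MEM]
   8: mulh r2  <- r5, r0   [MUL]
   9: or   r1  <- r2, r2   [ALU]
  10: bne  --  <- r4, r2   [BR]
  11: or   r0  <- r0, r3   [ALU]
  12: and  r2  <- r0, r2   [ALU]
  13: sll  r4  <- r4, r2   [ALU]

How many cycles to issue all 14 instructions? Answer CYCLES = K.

CYCLES = 10

[0] i0  add  -- RAW r3
[1] i1,i2  mul xor  -- dual
[2] i3  bne  -- no-port BR/MEM
[3] i4,i5  st add  -- dual
[4] i6,i7  sub ld  -- dual
[5] i8  mulh  -- RAW r2
[6] i9,i10  or bne  -- dual
[7] i11  or  -- RAW r0
[8] i12  and  -- RAW r2
[9] i13  sll  -- tail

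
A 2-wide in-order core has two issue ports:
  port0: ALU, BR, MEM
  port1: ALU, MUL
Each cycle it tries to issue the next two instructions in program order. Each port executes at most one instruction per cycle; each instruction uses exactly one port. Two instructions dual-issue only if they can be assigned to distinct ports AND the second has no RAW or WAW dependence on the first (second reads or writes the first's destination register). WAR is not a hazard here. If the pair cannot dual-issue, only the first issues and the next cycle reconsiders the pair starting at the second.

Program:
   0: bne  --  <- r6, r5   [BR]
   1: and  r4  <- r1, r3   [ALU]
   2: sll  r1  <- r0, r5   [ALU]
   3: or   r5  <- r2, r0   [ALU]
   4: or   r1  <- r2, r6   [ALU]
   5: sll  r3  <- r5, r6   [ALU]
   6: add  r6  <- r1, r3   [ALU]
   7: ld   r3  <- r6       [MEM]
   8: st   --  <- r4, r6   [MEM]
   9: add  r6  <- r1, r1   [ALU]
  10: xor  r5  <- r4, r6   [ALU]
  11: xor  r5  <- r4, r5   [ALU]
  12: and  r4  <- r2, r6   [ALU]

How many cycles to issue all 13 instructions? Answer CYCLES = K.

c0: i0+i1 bne;and  pair
c1: i2+i3 sll;or  pair
c2: i4+i5 or;sll  pair
c3: i6 add  RAW r6
c4: i7 ld  no-port MEM/MEM
c5: i8+i9 st;add  pair
c6: i10 xor  RAW+WAW r5
c7: i11+i12 xor;and  pair

CYCLES = 8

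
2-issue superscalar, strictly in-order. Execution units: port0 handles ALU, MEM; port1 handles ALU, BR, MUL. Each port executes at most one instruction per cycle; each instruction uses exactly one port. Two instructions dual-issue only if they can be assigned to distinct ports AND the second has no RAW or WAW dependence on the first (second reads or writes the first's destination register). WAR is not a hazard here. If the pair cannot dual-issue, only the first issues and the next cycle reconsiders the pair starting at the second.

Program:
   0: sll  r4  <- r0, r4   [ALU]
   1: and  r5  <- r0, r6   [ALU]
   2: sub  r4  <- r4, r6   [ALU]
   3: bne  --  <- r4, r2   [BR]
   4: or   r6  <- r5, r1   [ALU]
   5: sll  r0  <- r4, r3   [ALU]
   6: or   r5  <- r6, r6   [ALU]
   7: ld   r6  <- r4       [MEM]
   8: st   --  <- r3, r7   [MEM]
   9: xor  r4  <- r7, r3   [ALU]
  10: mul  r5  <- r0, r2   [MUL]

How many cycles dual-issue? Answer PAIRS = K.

0. sll.ALU+and.ALU @i0&i1  | dual
1. sub.ALU @i2  | RAW r4
2. bne.BR+or.ALU @i3&i4  | dual
3. sll.ALU+or.ALU @i5&i6  | dual
4. ld.MEM @i7  | no-port MEM/MEM
5. st.MEM+xor.ALU @i8&i9  | dual
6. mul.MUL @i10  | tail

PAIRS = 4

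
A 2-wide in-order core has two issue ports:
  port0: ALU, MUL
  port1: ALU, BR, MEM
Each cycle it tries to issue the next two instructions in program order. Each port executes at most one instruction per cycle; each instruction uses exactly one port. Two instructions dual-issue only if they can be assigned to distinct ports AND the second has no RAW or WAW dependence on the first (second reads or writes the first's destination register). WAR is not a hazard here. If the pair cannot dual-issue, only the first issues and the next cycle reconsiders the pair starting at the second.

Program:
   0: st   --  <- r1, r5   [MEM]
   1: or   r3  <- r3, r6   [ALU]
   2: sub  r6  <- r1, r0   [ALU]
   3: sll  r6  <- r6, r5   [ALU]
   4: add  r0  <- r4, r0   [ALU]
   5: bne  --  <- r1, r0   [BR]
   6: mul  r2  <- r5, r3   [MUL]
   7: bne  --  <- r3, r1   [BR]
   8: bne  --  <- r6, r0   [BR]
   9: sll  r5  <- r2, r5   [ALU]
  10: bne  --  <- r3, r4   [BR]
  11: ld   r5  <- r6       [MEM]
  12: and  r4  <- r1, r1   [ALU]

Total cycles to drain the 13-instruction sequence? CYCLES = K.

t=0 i0&i1:st or ; dual
t=1 i2:sub ; RAW+WAW r6
t=2 i3&i4:sll add ; dual
t=3 i5&i6:bne mul ; dual
t=4 i7:bne ; no-port BR/BR
t=5 i8&i9:bne sll ; dual
t=6 i10:bne ; no-port BR/MEM
t=7 i11&i12:ld and ; dual

CYCLES = 8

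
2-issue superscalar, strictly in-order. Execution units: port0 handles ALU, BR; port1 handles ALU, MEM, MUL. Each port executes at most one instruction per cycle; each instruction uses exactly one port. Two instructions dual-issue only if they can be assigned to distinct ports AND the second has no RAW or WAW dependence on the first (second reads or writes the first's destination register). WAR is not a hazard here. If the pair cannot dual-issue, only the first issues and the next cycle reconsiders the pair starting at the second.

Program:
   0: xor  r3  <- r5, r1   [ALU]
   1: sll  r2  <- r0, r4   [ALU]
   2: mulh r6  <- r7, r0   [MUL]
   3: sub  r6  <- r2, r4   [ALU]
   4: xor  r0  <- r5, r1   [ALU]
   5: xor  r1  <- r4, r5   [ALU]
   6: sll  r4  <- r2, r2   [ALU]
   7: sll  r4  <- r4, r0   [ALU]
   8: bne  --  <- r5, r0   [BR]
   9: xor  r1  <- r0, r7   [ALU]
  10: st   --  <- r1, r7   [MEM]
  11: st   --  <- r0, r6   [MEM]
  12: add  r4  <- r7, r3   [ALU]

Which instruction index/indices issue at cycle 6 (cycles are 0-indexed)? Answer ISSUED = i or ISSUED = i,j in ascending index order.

ISSUED = 10

0. xor.ALU sll.ALU @i0/i1  | dual
1. mulh.MUL @i2  | WAW r6
2. sub.ALU xor.ALU @i3/i4  | dual
3. xor.ALU sll.ALU @i5/i6  | dual
4. sll.ALU bne.BR @i7/i8  | dual
5. xor.ALU @i9  | RAW r1
6. st.MEM @i10  | no-port MEM/MEM
7. st.MEM add.ALU @i11/i12  | dual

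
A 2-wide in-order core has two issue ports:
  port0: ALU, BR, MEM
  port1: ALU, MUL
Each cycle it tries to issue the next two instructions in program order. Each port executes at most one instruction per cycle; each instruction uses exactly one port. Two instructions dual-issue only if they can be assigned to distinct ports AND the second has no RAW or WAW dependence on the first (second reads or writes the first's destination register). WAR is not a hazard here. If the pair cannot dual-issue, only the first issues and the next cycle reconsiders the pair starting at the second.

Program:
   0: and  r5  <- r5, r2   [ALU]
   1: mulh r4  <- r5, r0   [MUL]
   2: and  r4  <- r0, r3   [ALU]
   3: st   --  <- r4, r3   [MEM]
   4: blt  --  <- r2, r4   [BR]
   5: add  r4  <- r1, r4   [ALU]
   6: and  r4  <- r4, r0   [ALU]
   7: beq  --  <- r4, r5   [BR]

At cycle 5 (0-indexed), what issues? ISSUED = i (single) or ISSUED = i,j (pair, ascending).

0. and @i0  | RAW r5
1. mulh @i1  | WAW r4
2. and @i2  | RAW r4
3. st @i3  | no-port MEM/BR
4. blt+add @i4,i5  | pair
5. and @i6  | RAW r4
6. beq @i7  | tail

ISSUED = 6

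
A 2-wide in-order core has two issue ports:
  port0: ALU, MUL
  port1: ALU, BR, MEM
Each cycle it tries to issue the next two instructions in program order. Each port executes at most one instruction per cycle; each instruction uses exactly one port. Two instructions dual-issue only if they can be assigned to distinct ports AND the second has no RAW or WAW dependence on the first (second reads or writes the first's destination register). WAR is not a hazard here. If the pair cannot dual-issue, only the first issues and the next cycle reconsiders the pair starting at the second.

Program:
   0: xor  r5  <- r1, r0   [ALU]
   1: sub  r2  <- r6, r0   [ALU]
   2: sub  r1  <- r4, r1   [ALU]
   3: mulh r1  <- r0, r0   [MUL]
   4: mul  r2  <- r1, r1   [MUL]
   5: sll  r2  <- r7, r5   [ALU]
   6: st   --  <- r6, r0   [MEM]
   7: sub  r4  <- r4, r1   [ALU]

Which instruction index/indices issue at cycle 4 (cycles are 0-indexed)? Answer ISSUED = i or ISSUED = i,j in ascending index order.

ISSUED = 5,6

0. xor;sub @i0/i1  | pair
1. sub @i2  | WAW r1
2. mulh @i3  | no-port MUL/MUL
3. mul @i4  | WAW r2
4. sll;st @i5/i6  | pair
5. sub @i7  | tail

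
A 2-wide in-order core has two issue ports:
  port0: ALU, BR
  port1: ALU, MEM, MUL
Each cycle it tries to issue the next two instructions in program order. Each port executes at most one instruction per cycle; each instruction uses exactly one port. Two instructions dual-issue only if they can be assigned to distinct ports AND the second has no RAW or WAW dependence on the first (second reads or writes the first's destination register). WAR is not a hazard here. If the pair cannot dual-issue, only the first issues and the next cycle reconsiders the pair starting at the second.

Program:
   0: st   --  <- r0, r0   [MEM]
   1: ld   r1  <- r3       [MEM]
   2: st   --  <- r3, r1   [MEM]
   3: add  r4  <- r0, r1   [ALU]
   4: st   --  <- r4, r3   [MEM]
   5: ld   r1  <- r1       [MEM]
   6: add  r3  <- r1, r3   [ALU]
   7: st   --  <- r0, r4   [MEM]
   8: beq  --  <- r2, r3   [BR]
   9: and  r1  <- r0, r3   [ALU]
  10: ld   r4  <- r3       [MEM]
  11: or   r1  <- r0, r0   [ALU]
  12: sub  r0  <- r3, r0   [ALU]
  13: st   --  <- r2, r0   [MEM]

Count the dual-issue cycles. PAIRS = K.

PAIRS = 4

  cy0 -> i0 (st.MEM) no-port MEM/MEM
  cy1 -> i1 (ld.MEM) no-port MEM/MEM
  cy2 -> i2,i3 (st.MEM+add.ALU) dual
  cy3 -> i4 (st.MEM) no-port MEM/MEM
  cy4 -> i5 (ld.MEM) RAW r1
  cy5 -> i6,i7 (add.ALU+st.MEM) dual
  cy6 -> i8,i9 (beq.BR+and.ALU) dual
  cy7 -> i10,i11 (ld.MEM+or.ALU) dual
  cy8 -> i12 (sub.ALU) RAW r0
  cy9 -> i13 (st.MEM) tail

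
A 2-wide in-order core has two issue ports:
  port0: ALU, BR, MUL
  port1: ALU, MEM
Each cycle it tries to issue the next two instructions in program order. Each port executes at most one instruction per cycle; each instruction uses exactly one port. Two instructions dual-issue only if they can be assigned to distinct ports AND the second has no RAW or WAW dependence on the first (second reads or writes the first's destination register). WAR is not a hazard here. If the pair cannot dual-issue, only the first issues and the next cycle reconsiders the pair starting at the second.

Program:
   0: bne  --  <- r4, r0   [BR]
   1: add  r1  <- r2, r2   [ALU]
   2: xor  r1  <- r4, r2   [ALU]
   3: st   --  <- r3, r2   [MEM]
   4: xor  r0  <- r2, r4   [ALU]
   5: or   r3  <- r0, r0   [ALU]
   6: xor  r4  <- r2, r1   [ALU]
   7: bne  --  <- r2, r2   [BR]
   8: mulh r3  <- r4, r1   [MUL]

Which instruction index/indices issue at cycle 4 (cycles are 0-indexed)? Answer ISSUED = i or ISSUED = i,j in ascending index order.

ISSUED = 7

0. bne.BR add.ALU @i0,i1  | 2-wide
1. xor.ALU st.MEM @i2,i3  | 2-wide
2. xor.ALU @i4  | RAW r0
3. or.ALU xor.ALU @i5,i6  | 2-wide
4. bne.BR @i7  | no-port BR/MUL
5. mulh.MUL @i8  | tail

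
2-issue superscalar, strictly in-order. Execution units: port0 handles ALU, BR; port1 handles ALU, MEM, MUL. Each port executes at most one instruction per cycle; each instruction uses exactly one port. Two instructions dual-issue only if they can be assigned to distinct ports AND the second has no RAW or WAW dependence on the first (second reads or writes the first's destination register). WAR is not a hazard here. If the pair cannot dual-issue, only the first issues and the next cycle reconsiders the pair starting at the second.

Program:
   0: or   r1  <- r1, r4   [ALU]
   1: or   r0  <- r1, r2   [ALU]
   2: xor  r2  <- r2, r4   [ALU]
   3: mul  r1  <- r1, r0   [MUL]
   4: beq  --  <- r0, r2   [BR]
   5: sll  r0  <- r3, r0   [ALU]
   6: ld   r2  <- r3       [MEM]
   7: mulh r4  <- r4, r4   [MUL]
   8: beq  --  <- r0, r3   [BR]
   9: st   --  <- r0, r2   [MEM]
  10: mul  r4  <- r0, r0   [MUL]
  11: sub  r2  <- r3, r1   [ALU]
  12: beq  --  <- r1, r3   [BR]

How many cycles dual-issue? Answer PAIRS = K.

PAIRS = 5

  cy0 -> i0 (or.ALU) RAW r1
  cy1 -> i1/i2 (or.ALU/xor.ALU) 2-wide
  cy2 -> i3/i4 (mul.MUL/beq.BR) 2-wide
  cy3 -> i5/i6 (sll.ALU/ld.MEM) 2-wide
  cy4 -> i7/i8 (mulh.MUL/beq.BR) 2-wide
  cy5 -> i9 (st.MEM) no-port MEM/MUL
  cy6 -> i10/i11 (mul.MUL/sub.ALU) 2-wide
  cy7 -> i12 (beq.BR) tail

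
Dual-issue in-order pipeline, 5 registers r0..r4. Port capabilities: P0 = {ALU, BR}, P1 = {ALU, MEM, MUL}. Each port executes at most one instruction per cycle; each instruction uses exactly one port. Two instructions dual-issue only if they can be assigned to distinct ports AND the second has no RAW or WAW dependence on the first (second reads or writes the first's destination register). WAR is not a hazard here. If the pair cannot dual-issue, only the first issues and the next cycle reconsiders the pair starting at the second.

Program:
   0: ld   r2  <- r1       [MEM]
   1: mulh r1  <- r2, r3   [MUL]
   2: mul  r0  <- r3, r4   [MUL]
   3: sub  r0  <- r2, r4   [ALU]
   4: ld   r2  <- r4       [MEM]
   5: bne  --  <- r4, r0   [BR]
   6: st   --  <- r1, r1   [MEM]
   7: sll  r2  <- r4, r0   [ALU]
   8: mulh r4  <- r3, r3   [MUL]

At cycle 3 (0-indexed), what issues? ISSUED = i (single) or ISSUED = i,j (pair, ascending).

ISSUED = 3,4

0. ld @i0  | no-port MEM/MUL
1. mulh @i1  | no-port MUL/MUL
2. mul @i2  | WAW r0
3. sub+ld @i3,i4  | pair
4. bne+st @i5,i6  | pair
5. sll+mulh @i7,i8  | pair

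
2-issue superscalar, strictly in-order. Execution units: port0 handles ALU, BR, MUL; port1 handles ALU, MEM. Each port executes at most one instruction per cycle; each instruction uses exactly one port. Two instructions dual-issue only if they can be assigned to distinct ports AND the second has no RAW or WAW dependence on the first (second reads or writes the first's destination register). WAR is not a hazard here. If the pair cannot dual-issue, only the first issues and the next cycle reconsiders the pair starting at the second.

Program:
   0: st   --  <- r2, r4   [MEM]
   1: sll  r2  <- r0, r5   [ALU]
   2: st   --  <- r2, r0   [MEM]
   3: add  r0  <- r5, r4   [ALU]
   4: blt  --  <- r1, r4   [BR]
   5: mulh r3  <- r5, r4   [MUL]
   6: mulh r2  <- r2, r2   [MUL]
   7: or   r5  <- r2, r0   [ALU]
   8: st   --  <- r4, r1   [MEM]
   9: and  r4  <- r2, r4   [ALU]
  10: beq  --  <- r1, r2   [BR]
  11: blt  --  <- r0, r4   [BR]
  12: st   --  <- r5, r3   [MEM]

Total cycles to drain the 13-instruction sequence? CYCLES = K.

t=0 i0/i1:st.MEM;sll.ALU ; 2-wide
t=1 i2/i3:st.MEM;add.ALU ; 2-wide
t=2 i4:blt.BR ; no-port BR/MUL
t=3 i5:mulh.MUL ; no-port MUL/MUL
t=4 i6:mulh.MUL ; RAW r2
t=5 i7/i8:or.ALU;st.MEM ; 2-wide
t=6 i9/i10:and.ALU;beq.BR ; 2-wide
t=7 i11/i12:blt.BR;st.MEM ; 2-wide

CYCLES = 8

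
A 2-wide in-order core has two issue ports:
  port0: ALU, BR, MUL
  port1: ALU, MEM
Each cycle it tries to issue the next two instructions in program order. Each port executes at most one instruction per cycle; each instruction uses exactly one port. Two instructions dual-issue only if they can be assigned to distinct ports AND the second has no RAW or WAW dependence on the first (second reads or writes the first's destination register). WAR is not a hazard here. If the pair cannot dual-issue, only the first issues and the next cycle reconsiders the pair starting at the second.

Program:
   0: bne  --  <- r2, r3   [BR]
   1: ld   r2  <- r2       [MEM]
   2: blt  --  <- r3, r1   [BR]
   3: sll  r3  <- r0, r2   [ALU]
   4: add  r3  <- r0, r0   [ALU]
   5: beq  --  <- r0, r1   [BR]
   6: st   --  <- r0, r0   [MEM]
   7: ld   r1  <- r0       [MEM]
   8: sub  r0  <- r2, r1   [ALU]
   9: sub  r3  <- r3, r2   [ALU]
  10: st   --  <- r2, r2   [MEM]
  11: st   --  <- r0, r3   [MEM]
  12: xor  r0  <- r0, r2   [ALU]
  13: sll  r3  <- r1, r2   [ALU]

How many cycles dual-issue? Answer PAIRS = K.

c0: i0&i1 bne ld  dual
c1: i2&i3 blt sll  dual
c2: i4&i5 add beq  dual
c3: i6 st  no-port MEM/MEM
c4: i7 ld  RAW r1
c5: i8&i9 sub sub  dual
c6: i10 st  no-port MEM/MEM
c7: i11&i12 st xor  dual
c8: i13 sll  tail

PAIRS = 5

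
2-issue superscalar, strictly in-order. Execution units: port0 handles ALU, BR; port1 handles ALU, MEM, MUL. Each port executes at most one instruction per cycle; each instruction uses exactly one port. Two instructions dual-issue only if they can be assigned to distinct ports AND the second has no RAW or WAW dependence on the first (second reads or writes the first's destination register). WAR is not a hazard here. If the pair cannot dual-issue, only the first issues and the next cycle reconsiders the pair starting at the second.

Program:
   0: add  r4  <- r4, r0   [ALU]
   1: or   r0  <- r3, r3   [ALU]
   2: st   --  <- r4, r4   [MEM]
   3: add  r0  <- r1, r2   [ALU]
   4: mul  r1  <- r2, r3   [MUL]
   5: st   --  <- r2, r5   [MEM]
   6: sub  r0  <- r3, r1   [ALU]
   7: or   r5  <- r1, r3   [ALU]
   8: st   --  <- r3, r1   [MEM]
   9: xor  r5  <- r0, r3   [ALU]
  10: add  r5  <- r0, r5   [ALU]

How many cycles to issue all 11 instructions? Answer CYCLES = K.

CYCLES = 7

  cy0 -> i0+i1 (add.ALU/or.ALU) pair
  cy1 -> i2+i3 (st.MEM/add.ALU) pair
  cy2 -> i4 (mul.MUL) no-port MUL/MEM
  cy3 -> i5+i6 (st.MEM/sub.ALU) pair
  cy4 -> i7+i8 (or.ALU/st.MEM) pair
  cy5 -> i9 (xor.ALU) RAW+WAW r5
  cy6 -> i10 (add.ALU) tail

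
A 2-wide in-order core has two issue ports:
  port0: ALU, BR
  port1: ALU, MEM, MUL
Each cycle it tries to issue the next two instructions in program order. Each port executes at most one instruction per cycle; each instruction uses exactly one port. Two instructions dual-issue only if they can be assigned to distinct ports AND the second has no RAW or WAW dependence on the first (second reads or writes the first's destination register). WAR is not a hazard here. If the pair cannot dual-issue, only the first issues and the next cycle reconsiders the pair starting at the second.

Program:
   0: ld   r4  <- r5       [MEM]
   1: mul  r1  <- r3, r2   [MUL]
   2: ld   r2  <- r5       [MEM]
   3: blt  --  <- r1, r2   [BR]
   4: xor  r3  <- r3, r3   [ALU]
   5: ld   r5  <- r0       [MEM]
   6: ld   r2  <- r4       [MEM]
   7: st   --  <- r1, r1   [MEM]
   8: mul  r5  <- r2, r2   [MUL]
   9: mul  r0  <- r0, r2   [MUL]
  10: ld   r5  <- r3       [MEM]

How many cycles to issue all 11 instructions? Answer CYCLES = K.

CYCLES = 10

[0] i0  ld  -- no-port MEM/MUL
[1] i1  mul  -- no-port MUL/MEM
[2] i2  ld  -- RAW r2
[3] i3,i4  blt/xor  -- dual
[4] i5  ld  -- no-port MEM/MEM
[5] i6  ld  -- no-port MEM/MEM
[6] i7  st  -- no-port MEM/MUL
[7] i8  mul  -- no-port MUL/MUL
[8] i9  mul  -- no-port MUL/MEM
[9] i10  ld  -- tail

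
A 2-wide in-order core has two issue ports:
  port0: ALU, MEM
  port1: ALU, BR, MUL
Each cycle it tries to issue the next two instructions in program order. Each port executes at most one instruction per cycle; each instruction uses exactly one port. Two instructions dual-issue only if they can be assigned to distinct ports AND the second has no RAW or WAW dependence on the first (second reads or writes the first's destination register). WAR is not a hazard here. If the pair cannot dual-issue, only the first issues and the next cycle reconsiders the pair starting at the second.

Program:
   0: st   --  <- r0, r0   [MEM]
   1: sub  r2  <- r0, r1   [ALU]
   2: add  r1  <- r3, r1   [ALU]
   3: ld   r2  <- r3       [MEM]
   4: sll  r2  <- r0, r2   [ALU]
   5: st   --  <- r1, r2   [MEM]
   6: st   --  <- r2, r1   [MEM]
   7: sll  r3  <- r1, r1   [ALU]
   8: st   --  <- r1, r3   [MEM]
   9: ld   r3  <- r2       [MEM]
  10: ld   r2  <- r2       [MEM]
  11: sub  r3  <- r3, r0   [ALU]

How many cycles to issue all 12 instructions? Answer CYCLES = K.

CYCLES = 8

c0: i0&i1 st;sub  dual
c1: i2&i3 add;ld  dual
c2: i4 sll  RAW r2
c3: i5 st  no-port MEM/MEM
c4: i6&i7 st;sll  dual
c5: i8 st  no-port MEM/MEM
c6: i9 ld  no-port MEM/MEM
c7: i10&i11 ld;sub  dual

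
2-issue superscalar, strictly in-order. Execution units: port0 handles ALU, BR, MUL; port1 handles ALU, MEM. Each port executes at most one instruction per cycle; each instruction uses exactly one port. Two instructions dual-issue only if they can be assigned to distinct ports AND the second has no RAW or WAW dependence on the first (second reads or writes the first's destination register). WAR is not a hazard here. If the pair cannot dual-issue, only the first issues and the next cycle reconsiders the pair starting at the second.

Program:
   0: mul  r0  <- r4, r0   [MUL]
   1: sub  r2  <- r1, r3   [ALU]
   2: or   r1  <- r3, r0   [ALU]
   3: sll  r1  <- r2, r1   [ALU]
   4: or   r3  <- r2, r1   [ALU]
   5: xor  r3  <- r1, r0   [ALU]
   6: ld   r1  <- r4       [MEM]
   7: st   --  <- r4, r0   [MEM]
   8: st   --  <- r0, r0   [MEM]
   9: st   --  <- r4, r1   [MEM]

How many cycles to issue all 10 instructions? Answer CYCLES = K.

[0] i0/i1  mul;sub  -- dual
[1] i2  or  -- RAW+WAW r1
[2] i3  sll  -- RAW r1
[3] i4  or  -- WAW r3
[4] i5/i6  xor;ld  -- dual
[5] i7  st  -- no-port MEM/MEM
[6] i8  st  -- no-port MEM/MEM
[7] i9  st  -- tail

CYCLES = 8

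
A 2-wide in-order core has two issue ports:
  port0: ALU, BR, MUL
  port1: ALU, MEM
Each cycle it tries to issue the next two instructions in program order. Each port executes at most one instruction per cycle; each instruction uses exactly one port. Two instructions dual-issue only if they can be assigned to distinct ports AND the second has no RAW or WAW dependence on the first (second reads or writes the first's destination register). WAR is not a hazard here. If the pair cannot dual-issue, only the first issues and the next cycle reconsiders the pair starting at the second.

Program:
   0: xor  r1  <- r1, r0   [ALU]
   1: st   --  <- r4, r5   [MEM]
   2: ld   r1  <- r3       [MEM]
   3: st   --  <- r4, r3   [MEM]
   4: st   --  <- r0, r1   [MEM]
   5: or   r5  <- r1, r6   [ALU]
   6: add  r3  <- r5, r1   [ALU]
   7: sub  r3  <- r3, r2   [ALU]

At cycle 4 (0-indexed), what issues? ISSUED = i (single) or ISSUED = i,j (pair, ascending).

t=0 i0,i1:xor.ALU+st.MEM ; 2-wide
t=1 i2:ld.MEM ; no-port MEM/MEM
t=2 i3:st.MEM ; no-port MEM/MEM
t=3 i4,i5:st.MEM+or.ALU ; 2-wide
t=4 i6:add.ALU ; RAW+WAW r3
t=5 i7:sub.ALU ; tail

ISSUED = 6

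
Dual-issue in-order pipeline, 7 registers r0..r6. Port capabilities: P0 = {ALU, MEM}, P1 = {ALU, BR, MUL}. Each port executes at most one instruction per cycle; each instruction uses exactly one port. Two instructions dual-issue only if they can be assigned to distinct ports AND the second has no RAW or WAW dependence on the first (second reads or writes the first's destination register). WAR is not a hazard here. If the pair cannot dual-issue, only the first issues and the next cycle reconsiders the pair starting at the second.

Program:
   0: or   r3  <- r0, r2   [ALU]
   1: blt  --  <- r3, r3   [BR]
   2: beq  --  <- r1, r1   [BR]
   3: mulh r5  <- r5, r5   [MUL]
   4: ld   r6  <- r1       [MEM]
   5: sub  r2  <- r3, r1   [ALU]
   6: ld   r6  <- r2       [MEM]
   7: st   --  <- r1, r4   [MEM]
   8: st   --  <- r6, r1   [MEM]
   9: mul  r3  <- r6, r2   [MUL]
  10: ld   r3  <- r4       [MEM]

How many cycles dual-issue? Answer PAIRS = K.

0. or @i0  | RAW r3
1. blt @i1  | no-port BR/BR
2. beq @i2  | no-port BR/MUL
3. mulh;ld @i3/i4  | 2-wide
4. sub @i5  | RAW r2
5. ld @i6  | no-port MEM/MEM
6. st @i7  | no-port MEM/MEM
7. st;mul @i8/i9  | 2-wide
8. ld @i10  | tail

PAIRS = 2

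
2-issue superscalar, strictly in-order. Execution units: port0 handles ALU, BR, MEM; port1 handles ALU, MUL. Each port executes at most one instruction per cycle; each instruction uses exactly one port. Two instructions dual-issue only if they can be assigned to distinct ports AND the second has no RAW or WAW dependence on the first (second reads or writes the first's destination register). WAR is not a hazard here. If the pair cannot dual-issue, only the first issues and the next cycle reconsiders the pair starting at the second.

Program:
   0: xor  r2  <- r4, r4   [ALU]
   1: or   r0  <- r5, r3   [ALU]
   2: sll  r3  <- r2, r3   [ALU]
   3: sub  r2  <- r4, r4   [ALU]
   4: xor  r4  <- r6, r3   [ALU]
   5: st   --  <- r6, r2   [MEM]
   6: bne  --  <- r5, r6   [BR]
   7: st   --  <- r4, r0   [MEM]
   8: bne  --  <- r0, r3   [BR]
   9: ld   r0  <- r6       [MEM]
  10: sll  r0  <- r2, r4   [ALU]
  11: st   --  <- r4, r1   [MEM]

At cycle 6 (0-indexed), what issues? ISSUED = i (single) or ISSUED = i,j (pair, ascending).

ISSUED = 9

c0: i0+i1 xor+or  dual
c1: i2+i3 sll+sub  dual
c2: i4+i5 xor+st  dual
c3: i6 bne  no-port BR/MEM
c4: i7 st  no-port MEM/BR
c5: i8 bne  no-port BR/MEM
c6: i9 ld  WAW r0
c7: i10+i11 sll+st  dual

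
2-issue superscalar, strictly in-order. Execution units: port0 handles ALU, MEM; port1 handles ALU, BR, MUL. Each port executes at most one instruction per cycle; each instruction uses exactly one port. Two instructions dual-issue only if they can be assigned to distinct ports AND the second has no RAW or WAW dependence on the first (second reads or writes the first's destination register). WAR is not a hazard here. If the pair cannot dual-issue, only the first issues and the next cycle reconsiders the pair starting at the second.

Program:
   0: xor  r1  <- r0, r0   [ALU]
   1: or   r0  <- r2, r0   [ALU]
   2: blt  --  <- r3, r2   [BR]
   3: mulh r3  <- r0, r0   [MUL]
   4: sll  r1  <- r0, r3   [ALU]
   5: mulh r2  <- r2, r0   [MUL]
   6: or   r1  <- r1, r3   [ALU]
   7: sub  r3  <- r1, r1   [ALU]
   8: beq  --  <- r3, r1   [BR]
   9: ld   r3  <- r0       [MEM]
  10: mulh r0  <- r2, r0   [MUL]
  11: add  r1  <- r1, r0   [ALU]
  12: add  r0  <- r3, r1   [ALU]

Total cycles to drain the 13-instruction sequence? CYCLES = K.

CYCLES = 10

c0: i0/i1 xor or  dual
c1: i2 blt  no-port BR/MUL
c2: i3 mulh  RAW r3
c3: i4/i5 sll mulh  dual
c4: i6 or  RAW r1
c5: i7 sub  RAW r3
c6: i8/i9 beq ld  dual
c7: i10 mulh  RAW r0
c8: i11 add  RAW r1
c9: i12 add  tail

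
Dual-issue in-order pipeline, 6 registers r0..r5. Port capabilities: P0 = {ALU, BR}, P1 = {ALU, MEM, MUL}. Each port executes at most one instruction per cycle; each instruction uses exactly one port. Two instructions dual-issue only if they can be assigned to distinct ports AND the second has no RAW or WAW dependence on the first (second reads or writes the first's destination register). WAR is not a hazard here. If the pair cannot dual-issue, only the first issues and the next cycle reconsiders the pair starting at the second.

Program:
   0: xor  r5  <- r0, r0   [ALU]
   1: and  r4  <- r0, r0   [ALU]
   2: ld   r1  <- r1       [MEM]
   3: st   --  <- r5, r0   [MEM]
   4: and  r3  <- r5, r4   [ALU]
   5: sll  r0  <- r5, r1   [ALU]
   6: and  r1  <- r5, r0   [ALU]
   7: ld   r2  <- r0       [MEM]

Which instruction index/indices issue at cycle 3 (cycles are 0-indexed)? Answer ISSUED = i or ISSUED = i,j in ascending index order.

c0: i0+i1 xor+and  2-wide
c1: i2 ld  no-port MEM/MEM
c2: i3+i4 st+and  2-wide
c3: i5 sll  RAW r0
c4: i6+i7 and+ld  2-wide

ISSUED = 5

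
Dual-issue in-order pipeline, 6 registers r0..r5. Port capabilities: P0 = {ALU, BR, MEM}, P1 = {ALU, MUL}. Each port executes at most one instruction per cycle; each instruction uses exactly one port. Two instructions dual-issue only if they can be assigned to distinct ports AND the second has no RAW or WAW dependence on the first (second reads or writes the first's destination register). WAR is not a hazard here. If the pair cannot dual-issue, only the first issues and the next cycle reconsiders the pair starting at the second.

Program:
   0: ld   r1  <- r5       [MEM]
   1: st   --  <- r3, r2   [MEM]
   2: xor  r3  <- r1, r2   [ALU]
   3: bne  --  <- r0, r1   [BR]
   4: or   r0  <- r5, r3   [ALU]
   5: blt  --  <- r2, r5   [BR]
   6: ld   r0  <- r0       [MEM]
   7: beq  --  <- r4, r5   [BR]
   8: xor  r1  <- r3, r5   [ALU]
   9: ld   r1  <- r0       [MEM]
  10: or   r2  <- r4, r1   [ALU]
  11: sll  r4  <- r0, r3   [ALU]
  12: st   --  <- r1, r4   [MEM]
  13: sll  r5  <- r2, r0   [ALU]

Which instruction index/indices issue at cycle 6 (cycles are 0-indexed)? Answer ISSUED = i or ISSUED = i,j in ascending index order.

ISSUED = 9

  cy0 -> i0 (ld) no-port MEM/MEM
  cy1 -> i1/i2 (st;xor) 2-wide
  cy2 -> i3/i4 (bne;or) 2-wide
  cy3 -> i5 (blt) no-port BR/MEM
  cy4 -> i6 (ld) no-port MEM/BR
  cy5 -> i7/i8 (beq;xor) 2-wide
  cy6 -> i9 (ld) RAW r1
  cy7 -> i10/i11 (or;sll) 2-wide
  cy8 -> i12/i13 (st;sll) 2-wide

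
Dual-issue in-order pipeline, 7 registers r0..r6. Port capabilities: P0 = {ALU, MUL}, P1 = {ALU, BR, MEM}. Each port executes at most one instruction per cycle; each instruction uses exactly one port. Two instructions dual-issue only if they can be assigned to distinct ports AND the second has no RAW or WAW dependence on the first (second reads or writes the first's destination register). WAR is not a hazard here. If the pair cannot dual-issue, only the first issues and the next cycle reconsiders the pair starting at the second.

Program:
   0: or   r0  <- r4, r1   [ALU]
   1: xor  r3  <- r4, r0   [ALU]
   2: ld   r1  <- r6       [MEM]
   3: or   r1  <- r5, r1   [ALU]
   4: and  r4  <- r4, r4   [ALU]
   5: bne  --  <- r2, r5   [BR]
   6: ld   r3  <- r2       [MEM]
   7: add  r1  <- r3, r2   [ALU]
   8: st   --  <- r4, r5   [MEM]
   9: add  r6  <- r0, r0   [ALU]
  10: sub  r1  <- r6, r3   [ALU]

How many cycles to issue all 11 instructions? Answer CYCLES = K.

  cy0 -> i0 (or.ALU) RAW r0
  cy1 -> i1&i2 (xor.ALU;ld.MEM) dual
  cy2 -> i3&i4 (or.ALU;and.ALU) dual
  cy3 -> i5 (bne.BR) no-port BR/MEM
  cy4 -> i6 (ld.MEM) RAW r3
  cy5 -> i7&i8 (add.ALU;st.MEM) dual
  cy6 -> i9 (add.ALU) RAW r6
  cy7 -> i10 (sub.ALU) tail

CYCLES = 8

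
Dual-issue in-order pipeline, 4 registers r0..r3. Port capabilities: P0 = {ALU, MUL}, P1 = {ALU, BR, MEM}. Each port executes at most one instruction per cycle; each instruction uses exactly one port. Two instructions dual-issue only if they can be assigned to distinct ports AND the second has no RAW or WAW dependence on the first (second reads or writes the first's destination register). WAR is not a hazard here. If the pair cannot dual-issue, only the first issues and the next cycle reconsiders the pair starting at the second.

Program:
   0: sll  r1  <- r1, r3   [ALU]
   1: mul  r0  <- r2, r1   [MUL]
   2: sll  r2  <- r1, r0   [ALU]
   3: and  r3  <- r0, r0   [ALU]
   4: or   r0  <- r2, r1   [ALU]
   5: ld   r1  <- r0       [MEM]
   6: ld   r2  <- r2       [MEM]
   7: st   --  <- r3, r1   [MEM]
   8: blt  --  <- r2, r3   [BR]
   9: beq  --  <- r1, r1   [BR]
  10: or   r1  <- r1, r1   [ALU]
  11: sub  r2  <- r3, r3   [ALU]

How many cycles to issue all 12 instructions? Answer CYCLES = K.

CYCLES = 10

t=0 i0:sll ; RAW r1
t=1 i1:mul ; RAW r0
t=2 i2,i3:sll and ; dual
t=3 i4:or ; RAW r0
t=4 i5:ld ; no-port MEM/MEM
t=5 i6:ld ; no-port MEM/MEM
t=6 i7:st ; no-port MEM/BR
t=7 i8:blt ; no-port BR/BR
t=8 i9,i10:beq or ; dual
t=9 i11:sub ; tail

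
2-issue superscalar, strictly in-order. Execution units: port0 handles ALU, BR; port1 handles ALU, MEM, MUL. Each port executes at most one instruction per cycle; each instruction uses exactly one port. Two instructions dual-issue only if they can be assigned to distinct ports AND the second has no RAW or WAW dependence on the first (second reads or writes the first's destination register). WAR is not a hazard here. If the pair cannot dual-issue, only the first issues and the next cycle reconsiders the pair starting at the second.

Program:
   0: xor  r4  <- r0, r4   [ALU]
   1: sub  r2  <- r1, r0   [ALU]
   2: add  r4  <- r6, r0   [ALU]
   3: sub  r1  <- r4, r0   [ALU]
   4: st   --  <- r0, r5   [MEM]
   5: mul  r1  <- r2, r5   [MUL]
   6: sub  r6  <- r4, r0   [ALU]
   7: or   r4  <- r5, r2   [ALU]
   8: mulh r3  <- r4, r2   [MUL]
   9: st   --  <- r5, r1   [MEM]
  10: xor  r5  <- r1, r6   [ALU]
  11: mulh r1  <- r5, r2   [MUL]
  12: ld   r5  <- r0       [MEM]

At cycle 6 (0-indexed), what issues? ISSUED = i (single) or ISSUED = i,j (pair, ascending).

[0] i0+i1  xor sub  -- pair
[1] i2  add  -- RAW r4
[2] i3+i4  sub st  -- pair
[3] i5+i6  mul sub  -- pair
[4] i7  or  -- RAW r4
[5] i8  mulh  -- no-port MUL/MEM
[6] i9+i10  st xor  -- pair
[7] i11  mulh  -- no-port MUL/MEM
[8] i12  ld  -- tail

ISSUED = 9,10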